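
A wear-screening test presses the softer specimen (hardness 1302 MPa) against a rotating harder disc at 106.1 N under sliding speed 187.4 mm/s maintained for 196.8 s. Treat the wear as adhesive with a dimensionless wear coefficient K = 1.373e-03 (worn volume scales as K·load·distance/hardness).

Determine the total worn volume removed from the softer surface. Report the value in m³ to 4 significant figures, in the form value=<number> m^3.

The computation holds full float precision, and intermediates are shown rounded, and one final rounding to 4 significant digits.
Convert: Sliding speed v = 187.4 mm/s = 0.1874 m/s. Distance L = v·t = 0.1874 m/s × 196.8 s = 36.88 m.
Convert: Hardness H = 1302 MPa = 1.302e+09 Pa.
Expressed in SI base units: W = 106.1 N, H = 1.302e+09 Pa, K = 1.373e-03.
Wear volume V = K·W·L/H = 1.373e-03 · 106.1 · 36.88 / 1.302e+09 = 4.126e-09 m³.

value=4.126e-09 m^3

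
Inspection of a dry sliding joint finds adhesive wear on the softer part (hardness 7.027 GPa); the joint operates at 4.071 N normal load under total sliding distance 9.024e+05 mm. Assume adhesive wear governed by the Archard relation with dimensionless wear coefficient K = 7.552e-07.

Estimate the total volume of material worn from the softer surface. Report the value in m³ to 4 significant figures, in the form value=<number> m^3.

Each operation carries full float precision. Displayed values are rounded, and one last rounding, at four significant digits.
Distance L = 9.024e+05 mm = 902.4 m.
Hardness H = 7.027 GPa = 7.027e+09 Pa.
In SI base units: W = 4.071 N, H = 7.027e+09 Pa, K = 7.552e-07.
The Archard volume V = K·W·L/H = 7.552e-07 · 4.071 · 902.4 / 7.027e+09 = 3.948e-13 m³.

value=3.948e-13 m^3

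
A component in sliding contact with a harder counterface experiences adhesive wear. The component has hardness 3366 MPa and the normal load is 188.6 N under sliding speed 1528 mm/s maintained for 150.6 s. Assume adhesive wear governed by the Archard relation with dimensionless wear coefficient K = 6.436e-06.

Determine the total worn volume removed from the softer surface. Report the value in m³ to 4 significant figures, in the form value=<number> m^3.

value=8.298e-11 m^3

Printed values are rounded. The computation runs at full float precision. Rounded just once, at 4 significant digits.
Convert: Sliding speed v = 1528 mm/s = 1.528 m/s. Distance L = v·t = 1.528 m/s × 150.6 s = 230.1 m.
Convert: Hardness H = 3366 MPa = 3.366e+09 Pa.
Working in SI base units: W = 188.6 N, H = 3.366e+09 Pa, K = 6.436e-06.
Wear volume V = K·W·L/H = 6.436e-06 · 188.6 · 230.1 / 3.366e+09 = 8.298e-11 m³.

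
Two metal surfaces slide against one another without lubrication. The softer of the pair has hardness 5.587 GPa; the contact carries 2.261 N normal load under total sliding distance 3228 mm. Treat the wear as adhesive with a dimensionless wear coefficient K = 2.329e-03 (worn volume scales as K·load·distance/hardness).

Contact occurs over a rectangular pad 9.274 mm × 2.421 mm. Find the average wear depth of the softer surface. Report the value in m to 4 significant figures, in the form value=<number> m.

All working math maintains full float precision, and intermediates are displayed rounded — a lone final rounding, at 4 significant figures.
Convert: Distance covered L = 3228 mm = 3.228 m.
Convert: Hardness H = 5.587 GPa = 5.587e+09 Pa.
Convert: Pad sides 9.274 mm × 2.421 mm = 0.009274 m × 0.002421 m. Contact area A = 0.009274 m × 0.002421 m = 2.245e-05 m².
Restated in SI base units: W = 2.261 N, H = 5.587e+09 Pa, K = 2.329e-03.
Worn volume V = K·W·L/H = 2.329e-03 · 2.261 · 3.228 / 5.587e+09 = 3.042e-12 m³.
Average depth h = V/A = 3.042e-12 / 2.245e-05 = 1.355e-07 m.

value=1.355e-07 m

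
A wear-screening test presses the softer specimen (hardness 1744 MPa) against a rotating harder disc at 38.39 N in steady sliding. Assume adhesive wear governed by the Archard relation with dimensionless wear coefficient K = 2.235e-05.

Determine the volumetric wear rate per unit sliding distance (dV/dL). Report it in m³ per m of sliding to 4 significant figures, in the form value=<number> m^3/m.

value=4.920e-13 m^3/m

Each operation carries exact precision; the intermediates are displayed rounded; a lone final rounding: 4 significant digits.
Convert: Hardness H = 1744 MPa = 1.744e+09 Pa.
Restated in SI base units: W = 38.39 N, H = 1.744e+09 Pa, K = 2.235e-05.
Wear rate dV/dL = K·W/H — distance-free: 2.235e-05 · 38.39 / 1.744e+09 = 4.920e-13 m³/m.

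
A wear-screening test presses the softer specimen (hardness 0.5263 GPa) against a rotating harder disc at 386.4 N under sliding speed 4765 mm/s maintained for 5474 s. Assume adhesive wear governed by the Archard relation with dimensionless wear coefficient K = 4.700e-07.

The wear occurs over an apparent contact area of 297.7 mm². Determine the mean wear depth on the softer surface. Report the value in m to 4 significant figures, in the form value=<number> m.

value=3.023e-05 m

Intermediates are shown rounded; all working math carries full precision — one final rounding to four significant figures.
Sliding speed v = 4765 mm/s = 4.765 m/s. Distance L = v·t = 4.765 m/s × 5474 s = 2.608e+04 m.
Hardness H = 0.5263 GPa = 5.263e+08 Pa.
Contact area A = 297.7 mm² = 2.977e-04 m².
As SI base values: W = 386.4 N, H = 5.263e+08 Pa, K = 4.700e-07.
The Archard volume V = K·W·L/H = 4.700e-07 · 386.4 · 2.608e+04 / 5.263e+08 = 9.001e-09 m³.
Mean depth h = V/A = 9.001e-09 / 2.977e-04 = 3.023e-05 m.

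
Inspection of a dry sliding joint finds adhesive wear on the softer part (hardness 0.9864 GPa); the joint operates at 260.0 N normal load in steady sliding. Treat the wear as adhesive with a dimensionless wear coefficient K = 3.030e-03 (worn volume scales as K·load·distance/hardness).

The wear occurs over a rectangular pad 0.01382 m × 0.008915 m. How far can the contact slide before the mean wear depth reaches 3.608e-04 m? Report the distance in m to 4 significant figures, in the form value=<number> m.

All working math keeps full float precision, and intermediate values are shown rounded. Rounded just once, at four significant digits.
Hardness H = 0.9864 GPa = 9.864e+08 Pa.
Contact area A = 0.01382 m × 0.008915 m = 1.232e-04 m².
Working in SI base units: W = 260.0 N, H = 9.864e+08 Pa, K = 3.030e-03.
Allowed volume V_lim = h_lim·A = 3.608e-04 · 1.232e-04 = 4.445e-08 m³.
So the life L = V_lim·H/(K·W) = 4.445e-08 · 9.864e+08 / (3.030e-03 · 260.0) = 55.66 m.

value=55.66 m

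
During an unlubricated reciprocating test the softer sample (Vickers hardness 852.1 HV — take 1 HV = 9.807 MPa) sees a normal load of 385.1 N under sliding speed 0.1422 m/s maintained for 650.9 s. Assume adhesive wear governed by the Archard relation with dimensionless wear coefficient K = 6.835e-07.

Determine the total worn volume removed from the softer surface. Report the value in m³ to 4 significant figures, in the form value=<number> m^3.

value=2.915e-12 m^3

Quoted intermediates are rounded, and all arithmetic holds full precision — one last rounding, at four significant digits.
Total distance L = v·t = 0.1422 m/s × 650.9 s = 92.56 m.
Hardness H = 852.1 HV × 9.807 MPa/HV = 8357 MPa = 8.357e+09 Pa.
SI base units throughout: W = 385.1 N, H = 8.357e+09 Pa, K = 6.835e-07.
Archard volume V = K·W·L/H = 6.835e-07 · 385.1 · 92.56 / 8.357e+09 = 2.915e-12 m³.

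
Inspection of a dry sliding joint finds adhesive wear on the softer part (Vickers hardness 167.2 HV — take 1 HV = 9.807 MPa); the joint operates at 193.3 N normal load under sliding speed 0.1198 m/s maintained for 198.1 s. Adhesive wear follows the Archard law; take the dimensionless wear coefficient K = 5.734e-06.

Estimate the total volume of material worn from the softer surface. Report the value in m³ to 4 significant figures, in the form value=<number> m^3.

Shown intermediates are rounded. The algebra holds full float precision — rounded once at the end, at 4 significant digits.
Convert: Sliding distance L = v·t = 0.1198 m/s × 198.1 s = 23.73 m.
Convert: Hardness H = 167.2 HV × 9.807 MPa/HV = 1640 MPa = 1.640e+09 Pa.
As SI base values: W = 193.3 N, H = 1.640e+09 Pa, K = 5.734e-06.
Volume removed: V = K·W·L/H = 5.734e-06 · 193.3 · 23.73 / 1.640e+09 = 1.604e-11 m³.

value=1.604e-11 m^3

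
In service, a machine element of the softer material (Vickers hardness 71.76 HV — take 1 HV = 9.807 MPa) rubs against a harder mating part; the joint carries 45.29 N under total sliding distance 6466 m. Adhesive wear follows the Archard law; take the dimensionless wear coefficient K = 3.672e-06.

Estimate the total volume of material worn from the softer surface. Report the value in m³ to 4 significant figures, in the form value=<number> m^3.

Intermediate values appear rounded; every step keeps full float precision. Rounded once at the end: 4 significant digits.
Hardness H = 71.76 HV × 9.807 MPa/HV = 703.8 MPa = 7.038e+08 Pa.
Restated in SI base units: W = 45.29 N, H = 7.038e+08 Pa, K = 3.672e-06.
Volume removed: V = K·W·L/H = 3.672e-06 · 45.29 · 6466 / 7.038e+08 = 1.528e-09 m³.

value=1.528e-09 m^3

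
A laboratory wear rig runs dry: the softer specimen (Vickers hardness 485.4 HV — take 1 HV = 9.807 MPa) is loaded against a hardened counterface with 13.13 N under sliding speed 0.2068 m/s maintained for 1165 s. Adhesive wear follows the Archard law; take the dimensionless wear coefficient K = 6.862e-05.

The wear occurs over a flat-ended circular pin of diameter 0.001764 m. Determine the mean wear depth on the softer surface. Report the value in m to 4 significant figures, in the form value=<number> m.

value=1.866e-05 m

All working math holds exact precision, and intermediates appear rounded, and one final rounding: 4 significant figures.
Total distance L = v·t = 0.2068 m/s × 1165 s = 240.9 m.
Hardness H = 485.4 HV × 9.807 MPa/HV = 4760 MPa = 4.760e+09 Pa.
Contact area A = π·d²/4 = π·(0.001764 m)²/4 = 2.444e-06 m².
Working in SI base units: W = 13.13 N, H = 4.760e+09 Pa, K = 6.862e-05.
The Archard volume V = K·W·L/H = 6.862e-05 · 13.13 · 240.9 / 4.760e+09 = 4.560e-11 m³.
Average depth h = V/A = 4.560e-11 / 2.444e-06 = 1.866e-05 m.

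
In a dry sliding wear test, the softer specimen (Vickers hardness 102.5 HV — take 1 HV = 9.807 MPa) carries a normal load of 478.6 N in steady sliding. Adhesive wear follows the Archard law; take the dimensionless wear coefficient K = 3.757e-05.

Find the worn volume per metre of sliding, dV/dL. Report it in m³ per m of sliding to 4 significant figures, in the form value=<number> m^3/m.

value=1.789e-11 m^3/m

Quoted intermediates are rounded, and the algebra carries full float precision, and rounded once at the end, at 4 significant digits.
Convert: Hardness H = 102.5 HV × 9.807 MPa/HV = 1005 MPa = 1.005e+09 Pa.
Restated in SI base units: W = 478.6 N, H = 1.005e+09 Pa, K = 3.757e-05.
Sliding wear rate dV/dL = K·W/H (independent of L): 3.757e-05 · 478.6 / 1.005e+09 = 1.789e-11 m³/m.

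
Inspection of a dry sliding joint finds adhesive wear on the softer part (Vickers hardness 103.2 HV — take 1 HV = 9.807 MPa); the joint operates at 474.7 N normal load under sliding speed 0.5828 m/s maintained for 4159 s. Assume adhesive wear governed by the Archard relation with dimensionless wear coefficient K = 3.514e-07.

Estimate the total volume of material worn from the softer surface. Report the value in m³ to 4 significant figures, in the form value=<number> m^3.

value=3.995e-10 m^3

Quoted intermediates are rounded. All working math holds full precision; one final rounding to 4 significant figures.
Convert: Sliding distance L = v·t = 0.5828 m/s × 4159 s = 2424 m.
Convert: Hardness H = 103.2 HV × 9.807 MPa/HV = 1012 MPa = 1.012e+09 Pa.
Expressed in SI base units: W = 474.7 N, H = 1.012e+09 Pa, K = 3.514e-07.
Archard relation: V = K·W·L/H = 3.514e-07 · 474.7 · 2424 / 1.012e+09 = 3.995e-10 m³.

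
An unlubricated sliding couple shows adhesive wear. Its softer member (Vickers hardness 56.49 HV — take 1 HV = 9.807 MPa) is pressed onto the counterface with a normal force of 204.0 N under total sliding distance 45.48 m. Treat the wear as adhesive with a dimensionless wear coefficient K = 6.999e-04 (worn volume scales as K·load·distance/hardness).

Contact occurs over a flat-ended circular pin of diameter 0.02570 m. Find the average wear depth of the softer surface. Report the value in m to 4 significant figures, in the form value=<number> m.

value=2.260e-05 m

Intermediate values are displayed rounded — the algebra holds full precision. Rounded just once: 4 significant digits.
Hardness H = 56.49 HV × 9.807 MPa/HV = 554.0 MPa = 5.540e+08 Pa.
Contact area A = π·d²/4 = π·(0.02570 m)²/4 = 5.187e-04 m².
Collected in SI base units: W = 204.0 N, H = 5.540e+08 Pa, K = 6.999e-04.
Volume removed: V = K·W·L/H = 6.999e-04 · 204.0 · 45.48 / 5.540e+08 = 1.172e-08 m³.
Average depth h = V/A = 1.172e-08 / 5.187e-04 = 2.260e-05 m.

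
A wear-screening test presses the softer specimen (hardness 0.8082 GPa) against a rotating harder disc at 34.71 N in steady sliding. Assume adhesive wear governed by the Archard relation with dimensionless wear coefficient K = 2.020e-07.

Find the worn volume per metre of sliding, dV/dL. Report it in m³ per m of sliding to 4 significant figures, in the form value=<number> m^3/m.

value=8.675e-15 m^3/m

Each operation runs at full float precision — the intermediates are displayed rounded. Rounded just once, at 4 significant figures.
Hardness H = 0.8082 GPa = 8.082e+08 Pa.
In SI base units: W = 34.71 N, H = 8.082e+08 Pa, K = 2.020e-07.
Volumetric rate dV/dL = K·W/H — distance-free: 2.020e-07 · 34.71 / 8.082e+08 = 8.675e-15 m³/m.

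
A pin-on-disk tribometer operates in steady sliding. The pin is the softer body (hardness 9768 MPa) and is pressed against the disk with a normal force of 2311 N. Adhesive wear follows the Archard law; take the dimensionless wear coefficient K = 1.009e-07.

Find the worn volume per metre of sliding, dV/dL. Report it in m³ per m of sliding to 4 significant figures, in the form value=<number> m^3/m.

value=2.387e-14 m^3/m

The computation carries full precision; intermediates are shown rounded; one final rounding: 4 significant digits.
Convert: Hardness H = 9768 MPa = 9.768e+09 Pa.
Expressed in SI base units: W = 2311 N, H = 9.768e+09 Pa, K = 1.009e-07.
The wear rate dV/dL = K·W/H (independent of L): 1.009e-07 · 2311 / 9.768e+09 = 2.387e-14 m³/m.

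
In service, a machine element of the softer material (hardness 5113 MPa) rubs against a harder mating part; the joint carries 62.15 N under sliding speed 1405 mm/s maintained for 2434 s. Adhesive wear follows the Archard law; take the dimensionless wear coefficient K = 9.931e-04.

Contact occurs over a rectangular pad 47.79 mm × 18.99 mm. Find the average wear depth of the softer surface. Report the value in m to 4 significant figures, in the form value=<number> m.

value=4.549e-05 m

Intermediate values are shown rounded — every step runs at full precision — a single final rounding, at four significant figures.
Sliding speed v = 1405 mm/s = 1.405 m/s. Distance L = v·t = 1.405 m/s × 2434 s = 3420 m.
Hardness H = 5113 MPa = 5.113e+09 Pa.
Pad sides 47.79 mm × 18.99 mm = 0.04779 m × 0.01899 m. Contact area A = 0.04779 m × 0.01899 m = 9.075e-04 m².
Working in SI base units: W = 62.15 N, H = 5.113e+09 Pa, K = 9.931e-04.
Archard relation: V = K·W·L/H = 9.931e-04 · 62.15 · 3420 / 5.113e+09 = 4.128e-08 m³.
Mean wear depth h = V/A = 4.128e-08 / 9.075e-04 = 4.549e-05 m.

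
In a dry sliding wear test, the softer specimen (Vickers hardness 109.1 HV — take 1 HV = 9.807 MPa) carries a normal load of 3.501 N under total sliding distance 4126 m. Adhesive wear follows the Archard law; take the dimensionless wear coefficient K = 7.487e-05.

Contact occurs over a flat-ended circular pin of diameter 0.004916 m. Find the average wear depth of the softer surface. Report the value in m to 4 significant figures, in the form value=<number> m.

value=5.325e-05 m

Intermediate values appear rounded; all working math holds exact precision; one last rounding: four significant figures.
Convert: Hardness H = 109.1 HV × 9.807 MPa/HV = 1070 MPa = 1.070e+09 Pa.
Convert: Contact area A = π·d²/4 = π·(0.004916 m)²/4 = 1.898e-05 m².
In SI base units: W = 3.501 N, H = 1.070e+09 Pa, K = 7.487e-05.
Archard relation: V = K·W·L/H = 7.487e-05 · 3.501 · 4126 / 1.070e+09 = 1.011e-09 m³.
Mean depth h = V/A = 1.011e-09 / 1.898e-05 = 5.325e-05 m.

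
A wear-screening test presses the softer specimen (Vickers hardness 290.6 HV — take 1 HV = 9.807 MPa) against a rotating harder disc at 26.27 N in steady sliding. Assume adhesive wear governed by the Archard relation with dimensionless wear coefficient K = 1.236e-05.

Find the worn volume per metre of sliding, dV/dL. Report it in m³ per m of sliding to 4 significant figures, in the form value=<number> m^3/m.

value=1.139e-13 m^3/m

Intermediates are displayed rounded, and the algebra runs at full float precision. Rounded once at the end to four significant digits.
Convert: Hardness H = 290.6 HV × 9.807 MPa/HV = 2850 MPa = 2.850e+09 Pa.
In SI base units: W = 26.27 N, H = 2.850e+09 Pa, K = 1.236e-05.
Rate of wear dV/dL = K·W/H, so: 1.236e-05 · 26.27 / 2.850e+09 = 1.139e-13 m³/m.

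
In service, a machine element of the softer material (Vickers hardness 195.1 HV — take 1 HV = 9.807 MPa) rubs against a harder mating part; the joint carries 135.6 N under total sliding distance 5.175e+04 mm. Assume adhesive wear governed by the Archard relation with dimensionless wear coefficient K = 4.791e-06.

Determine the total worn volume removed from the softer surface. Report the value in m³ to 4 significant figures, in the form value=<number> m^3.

Each operation carries full precision. Intermediates are printed rounded; rounded once at the end to four significant digits.
Total distance L = 5.175e+04 mm = 51.75 m.
Hardness H = 195.1 HV × 9.807 MPa/HV = 1913 MPa = 1.913e+09 Pa.
SI base units throughout: W = 135.6 N, H = 1.913e+09 Pa, K = 4.791e-06.
Archard volume V = K·W·L/H = 4.791e-06 · 135.6 · 51.75 / 1.913e+09 = 1.757e-11 m³.

value=1.757e-11 m^3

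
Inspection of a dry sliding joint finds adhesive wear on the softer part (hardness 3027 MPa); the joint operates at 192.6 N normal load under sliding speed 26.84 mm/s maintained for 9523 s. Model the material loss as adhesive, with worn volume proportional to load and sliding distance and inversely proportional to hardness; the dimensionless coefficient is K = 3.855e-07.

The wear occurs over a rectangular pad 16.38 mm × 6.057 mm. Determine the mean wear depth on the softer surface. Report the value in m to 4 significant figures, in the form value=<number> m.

value=6.319e-08 m

Each operation runs at full float precision. Intermediate values are displayed rounded — rounded once at the end, at 4 significant digits.
Convert: Sliding speed v = 26.84 mm/s = 0.02684 m/s. Total distance L = v·t = 0.02684 m/s × 9523 s = 255.6 m.
Convert: Hardness H = 3027 MPa = 3.027e+09 Pa.
Convert: Pad sides 16.38 mm × 6.057 mm = 0.01638 m × 0.006057 m. Contact area A = 0.01638 m × 0.006057 m = 9.921e-05 m².
Expressed in SI base units: W = 192.6 N, H = 3.027e+09 Pa, K = 3.855e-07.
Worn volume V = K·W·L/H = 3.855e-07 · 192.6 · 255.6 / 3.027e+09 = 6.269e-12 m³.
Average depth h = V/A = 6.269e-12 / 9.921e-05 = 6.319e-08 m.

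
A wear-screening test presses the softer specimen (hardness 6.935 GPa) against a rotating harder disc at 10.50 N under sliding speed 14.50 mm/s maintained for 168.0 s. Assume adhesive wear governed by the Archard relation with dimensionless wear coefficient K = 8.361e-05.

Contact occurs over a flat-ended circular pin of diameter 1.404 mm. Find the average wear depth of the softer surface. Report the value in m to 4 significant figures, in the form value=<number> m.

All arithmetic runs at full precision, and intermediate values appear rounded; one final rounding, at 4 significant digits.
Sliding speed v = 14.50 mm/s = 0.01450 m/s. Sliding distance L = v·t = 0.01450 m/s × 168.0 s = 2.436 m.
Hardness H = 6.935 GPa = 6.935e+09 Pa.
Pin diameter d = 1.404 mm = 0.001404 m. Contact area A = π·d²/4 = π·(0.001404 m)²/4 = 1.548e-06 m².
Expressed in SI base units: W = 10.50 N, H = 6.935e+09 Pa, K = 8.361e-05.
Archard relation: V = K·W·L/H = 8.361e-05 · 10.50 · 2.436 / 6.935e+09 = 3.084e-13 m³.
Wear depth h = V/A = 3.084e-13 / 1.548e-06 = 1.992e-07 m.

value=1.992e-07 m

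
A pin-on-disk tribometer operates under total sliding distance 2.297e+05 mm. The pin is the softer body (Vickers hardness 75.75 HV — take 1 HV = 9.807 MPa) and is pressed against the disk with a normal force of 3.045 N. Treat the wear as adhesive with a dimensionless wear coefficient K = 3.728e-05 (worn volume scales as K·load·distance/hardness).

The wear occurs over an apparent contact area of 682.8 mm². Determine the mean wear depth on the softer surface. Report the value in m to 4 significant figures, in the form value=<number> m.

value=5.141e-08 m

All working math runs at full precision, and the intermediates are shown rounded. Rounded just once to four significant figures.
Sliding distance L = 2.297e+05 mm = 229.7 m.
Hardness H = 75.75 HV × 9.807 MPa/HV = 742.9 MPa = 7.429e+08 Pa.
Contact area A = 682.8 mm² = 6.828e-04 m².
As SI base values: W = 3.045 N, H = 7.429e+08 Pa, K = 3.728e-05.
By Archard's law, V = K·W·L/H = 3.728e-05 · 3.045 · 229.7 / 7.429e+08 = 3.510e-11 m³.
Mean depth h = V/A = 3.510e-11 / 6.828e-04 = 5.141e-08 m.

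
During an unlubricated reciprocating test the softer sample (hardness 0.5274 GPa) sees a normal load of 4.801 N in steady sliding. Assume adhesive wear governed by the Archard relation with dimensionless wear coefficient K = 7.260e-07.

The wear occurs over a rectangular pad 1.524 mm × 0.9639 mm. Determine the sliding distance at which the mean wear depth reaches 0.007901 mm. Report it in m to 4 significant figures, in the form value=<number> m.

value=1756 m

Each operation keeps full precision; printed values are rounded; one last rounding: four significant figures.
Convert: Hardness H = 0.5274 GPa = 5.274e+08 Pa.
Convert: Pad sides 1.524 mm × 0.9639 mm = 1.524e-03 m × 9.639e-04 m. Contact area A = 1.524e-03 m × 9.639e-04 m = 1.469e-06 m².
Convert: Depth limit h_lim = 0.007901 mm = 7.901e-06 m.
Restated in SI base units: W = 4.801 N, H = 5.274e+08 Pa, K = 7.260e-07.
Volume at the limit: V_lim = h_lim·A = 7.901e-06 · 1.469e-06 = 1.161e-11 m³.
Sliding life L = V_lim·H/(K·W) = 1.161e-11 · 5.274e+08 / (7.260e-07 · 4.801) = 1756 m.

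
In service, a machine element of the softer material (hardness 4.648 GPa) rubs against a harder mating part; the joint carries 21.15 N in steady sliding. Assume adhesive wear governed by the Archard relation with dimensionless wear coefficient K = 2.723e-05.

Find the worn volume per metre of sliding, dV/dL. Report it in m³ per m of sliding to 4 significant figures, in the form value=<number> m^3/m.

The intermediates are displayed rounded, and all arithmetic holds full precision — one final rounding to four significant figures.
Convert: Hardness H = 4.648 GPa = 4.648e+09 Pa.
In SI base units, W = 21.15 N, H = 4.648e+09 Pa, K = 2.723e-05.
Rate of wear dV/dL = K·W/H: 2.723e-05 · 21.15 / 4.648e+09 = 1.239e-13 m³/m.

value=1.239e-13 m^3/m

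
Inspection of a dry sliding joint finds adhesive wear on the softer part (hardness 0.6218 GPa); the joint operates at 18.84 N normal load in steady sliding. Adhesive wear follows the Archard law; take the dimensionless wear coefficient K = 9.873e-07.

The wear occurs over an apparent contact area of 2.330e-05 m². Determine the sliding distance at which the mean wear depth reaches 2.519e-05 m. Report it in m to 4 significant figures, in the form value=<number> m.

value=1.962e+04 m

Intermediate values are shown rounded — all arithmetic maintains exact precision; a single final rounding: 4 significant digits.
Convert: Hardness H = 0.6218 GPa = 6.218e+08 Pa.
Restated in SI base units: W = 18.84 N, H = 6.218e+08 Pa, K = 9.873e-07.
Allowed volume V_lim = h_lim·A = 2.519e-05 · 2.330e-05 = 5.869e-10 m³.
Thus life L = V_lim·H/(K·W) = 5.869e-10 · 6.218e+08 / (9.873e-07 · 18.84) = 1.962e+04 m.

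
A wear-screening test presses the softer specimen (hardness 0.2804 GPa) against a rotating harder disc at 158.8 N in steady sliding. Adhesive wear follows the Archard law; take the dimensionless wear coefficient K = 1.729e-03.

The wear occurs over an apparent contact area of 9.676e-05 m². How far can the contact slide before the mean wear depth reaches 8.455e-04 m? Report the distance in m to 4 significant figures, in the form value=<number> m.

value=83.55 m

Every step runs at exact precision — intermediates are printed rounded; a lone final rounding, at four significant digits.
Hardness H = 0.2804 GPa = 2.804e+08 Pa.
Working in SI base units: W = 158.8 N, H = 2.804e+08 Pa, K = 1.729e-03.
Allowed volume V_lim = h_lim·A = 8.455e-04 · 9.676e-05 = 8.181e-08 m³.
Thus life L = V_lim·H/(K·W) = 8.181e-08 · 2.804e+08 / (1.729e-03 · 158.8) = 83.55 m.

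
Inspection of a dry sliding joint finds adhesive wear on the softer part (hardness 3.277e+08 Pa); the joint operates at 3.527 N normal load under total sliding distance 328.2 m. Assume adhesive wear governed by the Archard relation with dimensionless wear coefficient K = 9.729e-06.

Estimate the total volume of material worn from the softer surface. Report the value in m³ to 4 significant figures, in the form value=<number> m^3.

The intermediates appear rounded; all working math maintains full float precision — rounded once at the end, at four significant figures.
Collected in SI base units: W = 3.527 N, H = 3.277e+08 Pa, K = 9.729e-06.
Volume removed: V = K·W·L/H = 9.729e-06 · 3.527 · 328.2 / 3.277e+08 = 3.437e-11 m³.

value=3.437e-11 m^3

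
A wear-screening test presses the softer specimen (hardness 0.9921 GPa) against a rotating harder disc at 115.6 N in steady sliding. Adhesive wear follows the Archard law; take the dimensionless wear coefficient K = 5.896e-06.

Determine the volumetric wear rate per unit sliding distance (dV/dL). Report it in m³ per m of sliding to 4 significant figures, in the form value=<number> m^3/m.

value=6.870e-13 m^3/m

All working math carries exact precision — intermediate values appear rounded; a single final rounding to four significant digits.
Convert: Hardness H = 0.9921 GPa = 9.921e+08 Pa.
SI base units throughout: W = 115.6 N, H = 9.921e+08 Pa, K = 5.896e-06.
Sliding wear rate dV/dL = K·W/H, so: 5.896e-06 · 115.6 / 9.921e+08 = 6.870e-13 m³/m.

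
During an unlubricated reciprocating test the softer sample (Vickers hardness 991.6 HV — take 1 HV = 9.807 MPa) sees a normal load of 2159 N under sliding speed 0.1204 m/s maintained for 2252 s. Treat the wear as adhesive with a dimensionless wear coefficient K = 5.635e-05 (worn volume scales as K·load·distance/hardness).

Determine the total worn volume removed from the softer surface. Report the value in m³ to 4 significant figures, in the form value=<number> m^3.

value=3.392e-09 m^3

The computation carries exact precision. Intermediates are printed rounded, and rounded just once: 4 significant figures.
The distance L = v·t = 0.1204 m/s × 2252 s = 271.1 m.
Hardness H = 991.6 HV × 9.807 MPa/HV = 9725 MPa = 9.725e+09 Pa.
Restated in SI base units: W = 2159 N, H = 9.725e+09 Pa, K = 5.635e-05.
The Archard volume V = K·W·L/H = 5.635e-05 · 2159 · 271.1 / 9.725e+09 = 3.392e-09 m³.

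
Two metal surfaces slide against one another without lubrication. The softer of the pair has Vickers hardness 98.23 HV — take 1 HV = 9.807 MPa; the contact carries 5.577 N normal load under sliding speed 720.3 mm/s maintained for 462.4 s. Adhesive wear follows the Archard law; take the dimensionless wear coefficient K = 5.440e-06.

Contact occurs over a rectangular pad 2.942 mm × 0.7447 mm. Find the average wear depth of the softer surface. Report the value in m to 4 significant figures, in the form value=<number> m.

All working math runs at exact precision — intermediates are shown rounded, and one last rounding to four significant digits.
Convert: Sliding speed v = 720.3 mm/s = 0.7203 m/s. Path length L = v·t = 0.7203 m/s × 462.4 s = 333.1 m.
Convert: Hardness H = 98.23 HV × 9.807 MPa/HV = 963.3 MPa = 9.633e+08 Pa.
Convert: Pad sides 2.942 mm × 0.7447 mm = 2.942e-03 m × 7.447e-04 m. Contact area A = 2.942e-03 m × 7.447e-04 m = 2.191e-06 m².
As SI base values: W = 5.577 N, H = 9.633e+08 Pa, K = 5.440e-06.
Wear volume V = K·W·L/H = 5.440e-06 · 5.577 · 333.1 / 9.633e+08 = 1.049e-11 m³.
Depth h = V/A = 1.049e-11 / 2.191e-06 = 4.788e-06 m.

value=4.788e-06 m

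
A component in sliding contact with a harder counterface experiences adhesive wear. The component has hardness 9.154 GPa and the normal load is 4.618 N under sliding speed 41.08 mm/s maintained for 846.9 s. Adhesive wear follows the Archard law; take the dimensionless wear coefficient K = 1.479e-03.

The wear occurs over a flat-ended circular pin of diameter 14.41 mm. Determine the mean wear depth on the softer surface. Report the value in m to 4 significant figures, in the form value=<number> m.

value=1.592e-07 m

Every step maintains full float precision. Intermediates are shown rounded — rounded just once to four significant figures.
Sliding speed v = 41.08 mm/s = 0.04108 m/s. Distance covered L = v·t = 0.04108 m/s × 846.9 s = 34.79 m.
Hardness H = 9.154 GPa = 9.154e+09 Pa.
Pin diameter d = 14.41 mm = 0.01441 m. Contact area A = π·d²/4 = π·(0.01441 m)²/4 = 1.631e-04 m².
Collected in SI base units: W = 4.618 N, H = 9.154e+09 Pa, K = 1.479e-03.
Volume removed: V = K·W·L/H = 1.479e-03 · 4.618 · 34.79 / 9.154e+09 = 2.596e-11 m³.
Average depth h = V/A = 2.596e-11 / 1.631e-04 = 1.592e-07 m.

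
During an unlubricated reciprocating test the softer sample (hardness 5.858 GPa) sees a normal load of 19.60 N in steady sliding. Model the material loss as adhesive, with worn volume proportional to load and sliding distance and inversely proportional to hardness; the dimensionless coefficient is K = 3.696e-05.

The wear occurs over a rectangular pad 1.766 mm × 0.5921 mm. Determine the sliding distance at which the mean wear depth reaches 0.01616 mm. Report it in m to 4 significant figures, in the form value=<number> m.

All arithmetic runs at full precision — intermediate values are shown rounded, and one last rounding: four significant figures.
Convert: Hardness H = 5.858 GPa = 5.858e+09 Pa.
Convert: Pad sides 1.766 mm × 0.5921 mm = 1.766e-03 m × 5.921e-04 m. Contact area A = 1.766e-03 m × 5.921e-04 m = 1.046e-06 m².
Convert: Depth limit h_lim = 0.01616 mm = 1.616e-05 m.
In SI base units: W = 19.60 N, H = 5.858e+09 Pa, K = 3.696e-05.
Volume at the limit: V_lim = h_lim·A = 1.616e-05 · 1.046e-06 = 1.690e-11 m³.
So the life L = V_lim·H/(K·W) = 1.690e-11 · 5.858e+09 / (3.696e-05 · 19.60) = 136.6 m.

value=136.6 m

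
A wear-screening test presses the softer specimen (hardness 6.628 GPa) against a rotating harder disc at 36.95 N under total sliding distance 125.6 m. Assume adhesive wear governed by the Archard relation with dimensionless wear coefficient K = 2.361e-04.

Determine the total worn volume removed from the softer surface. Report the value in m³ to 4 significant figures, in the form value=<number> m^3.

value=1.653e-10 m^3

Quoted intermediates are rounded. Each operation maintains full float precision — a single final rounding to 4 significant digits.
Convert: Hardness H = 6.628 GPa = 6.628e+09 Pa.
Working in SI base units: W = 36.95 N, H = 6.628e+09 Pa, K = 2.361e-04.
Wear volume V = K·W·L/H = 2.361e-04 · 36.95 · 125.6 / 6.628e+09 = 1.653e-10 m³.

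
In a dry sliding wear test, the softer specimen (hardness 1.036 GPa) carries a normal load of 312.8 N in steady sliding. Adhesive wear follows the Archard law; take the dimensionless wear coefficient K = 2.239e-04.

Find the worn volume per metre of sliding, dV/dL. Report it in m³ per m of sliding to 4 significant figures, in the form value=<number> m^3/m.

value=6.760e-11 m^3/m

Intermediates are displayed rounded, and every step maintains exact precision; a lone final rounding, at four significant figures.
Convert: Hardness H = 1.036 GPa = 1.036e+09 Pa.
Expressed in SI base units: W = 312.8 N, H = 1.036e+09 Pa, K = 2.239e-04.
Wear rate dV/dL = K·W/H (independent of L): 2.239e-04 · 312.8 / 1.036e+09 = 6.760e-11 m³/m.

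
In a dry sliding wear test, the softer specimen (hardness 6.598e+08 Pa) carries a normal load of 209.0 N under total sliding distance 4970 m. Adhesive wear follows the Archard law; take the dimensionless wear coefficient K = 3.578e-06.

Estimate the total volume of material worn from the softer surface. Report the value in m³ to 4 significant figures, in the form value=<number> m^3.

Printed values are rounded; the algebra carries exact precision; one last rounding, at four significant digits.
Expressed in SI base units: W = 209.0 N, H = 6.598e+08 Pa, K = 3.578e-06.
Volume removed: V = K·W·L/H = 3.578e-06 · 209.0 · 4970 / 6.598e+08 = 5.633e-09 m³.

value=5.633e-09 m^3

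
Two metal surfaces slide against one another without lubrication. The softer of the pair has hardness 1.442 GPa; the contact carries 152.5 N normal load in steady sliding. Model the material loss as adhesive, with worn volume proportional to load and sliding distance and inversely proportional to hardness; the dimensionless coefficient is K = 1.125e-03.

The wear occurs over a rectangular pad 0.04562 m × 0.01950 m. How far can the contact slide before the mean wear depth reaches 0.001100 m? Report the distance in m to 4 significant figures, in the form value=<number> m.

value=8225 m

Intermediate values are shown rounded; each operation holds full float precision — one final rounding: four significant digits.
Convert: Hardness H = 1.442 GPa = 1.442e+09 Pa.
Convert: Contact area A = 0.04562 m × 0.01950 m = 8.896e-04 m².
Restated in SI base units: W = 152.5 N, H = 1.442e+09 Pa, K = 1.125e-03.
Wearable volume V_lim = h_lim·A = 0.001100 · 8.896e-04 = 9.785e-07 m³.
Inverting, life L = V_lim·H/(K·W) = 9.785e-07 · 1.442e+09 / (1.125e-03 · 152.5) = 8225 m.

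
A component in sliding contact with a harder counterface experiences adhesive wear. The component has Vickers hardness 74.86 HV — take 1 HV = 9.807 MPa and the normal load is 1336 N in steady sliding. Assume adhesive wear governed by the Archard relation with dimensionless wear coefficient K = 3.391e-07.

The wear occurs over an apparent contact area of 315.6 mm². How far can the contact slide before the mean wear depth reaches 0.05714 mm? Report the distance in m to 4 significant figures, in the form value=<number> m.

Each operation holds full precision — the intermediates are printed rounded, and rounded just once to 4 significant digits.
Hardness H = 74.86 HV × 9.807 MPa/HV = 734.2 MPa = 7.342e+08 Pa.
Contact area A = 315.6 mm² = 3.156e-04 m².
Depth limit h_lim = 0.05714 mm = 5.714e-05 m.
Working in SI base units: W = 1336 N, H = 7.342e+08 Pa, K = 3.391e-07.
Wearable volume V_lim = h_lim·A = 5.714e-05 · 3.156e-04 = 1.803e-08 m³.
Thus life L = V_lim·H/(K·W) = 1.803e-08 · 7.342e+08 / (3.391e-07 · 1336) = 2.922e+04 m.

value=2.922e+04 m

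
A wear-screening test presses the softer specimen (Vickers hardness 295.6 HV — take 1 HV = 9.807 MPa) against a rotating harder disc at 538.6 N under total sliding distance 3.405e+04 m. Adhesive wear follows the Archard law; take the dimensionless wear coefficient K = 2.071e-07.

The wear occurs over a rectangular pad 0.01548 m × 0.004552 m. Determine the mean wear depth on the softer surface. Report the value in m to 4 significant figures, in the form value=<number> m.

value=1.859e-05 m

The computation runs at exact precision, and displayed values are rounded, and rounded once at the end to 4 significant figures.
Hardness H = 295.6 HV × 9.807 MPa/HV = 2899 MPa = 2.899e+09 Pa.
Contact area A = 0.01548 m × 0.004552 m = 7.046e-05 m².
Expressed in SI base units: W = 538.6 N, H = 2.899e+09 Pa, K = 2.071e-07.
The Archard volume V = K·W·L/H = 2.071e-07 · 538.6 · 3.405e+04 / 2.899e+09 = 1.310e-09 m³.
Depth h = V/A = 1.310e-09 / 7.046e-05 = 1.859e-05 m.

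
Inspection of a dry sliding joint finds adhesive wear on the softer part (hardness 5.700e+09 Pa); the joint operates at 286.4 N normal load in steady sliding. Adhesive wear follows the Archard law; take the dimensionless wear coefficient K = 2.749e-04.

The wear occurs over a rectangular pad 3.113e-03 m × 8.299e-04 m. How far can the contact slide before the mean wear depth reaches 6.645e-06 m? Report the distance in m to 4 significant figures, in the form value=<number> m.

All arithmetic holds full precision; intermediates are printed rounded — rounded once at the end to 4 significant figures.
Convert: Contact area A = 3.113e-03 m × 8.299e-04 m = 2.583e-06 m².
In SI base units, W = 286.4 N, H = 5.700e+09 Pa, K = 2.749e-04.
Allowed volume V_lim = h_lim·A = 6.645e-06 · 2.583e-06 = 1.717e-11 m³.
Inverting, life L = V_lim·H/(K·W) = 1.717e-11 · 5.700e+09 / (2.749e-04 · 286.4) = 1.243 m.

value=1.243 m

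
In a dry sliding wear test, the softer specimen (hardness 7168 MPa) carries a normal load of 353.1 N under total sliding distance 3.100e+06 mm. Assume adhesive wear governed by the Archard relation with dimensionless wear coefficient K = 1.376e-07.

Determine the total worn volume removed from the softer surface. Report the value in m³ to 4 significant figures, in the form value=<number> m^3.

Every step carries full precision. Intermediates are shown rounded. Rounded just once, at 4 significant digits.
Path length L = 3.100e+06 mm = 3100 m.
Hardness H = 7168 MPa = 7.168e+09 Pa.
Collected in SI base units: W = 353.1 N, H = 7.168e+09 Pa, K = 1.376e-07.
The Archard volume V = K·W·L/H = 1.376e-07 · 353.1 · 3100 / 7.168e+09 = 2.101e-11 m³.

value=2.101e-11 m^3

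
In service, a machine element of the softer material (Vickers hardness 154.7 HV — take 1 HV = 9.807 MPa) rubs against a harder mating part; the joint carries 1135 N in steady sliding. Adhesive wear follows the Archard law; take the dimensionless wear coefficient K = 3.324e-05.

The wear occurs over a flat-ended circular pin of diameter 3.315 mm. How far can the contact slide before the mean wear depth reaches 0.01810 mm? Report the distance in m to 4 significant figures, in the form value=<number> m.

value=6.282 m

Intermediates are displayed rounded — the algebra maintains full float precision, and one last rounding, at four significant digits.
Convert: Hardness H = 154.7 HV × 9.807 MPa/HV = 1517 MPa = 1.517e+09 Pa.
Convert: Pin diameter d = 3.315 mm = 0.003315 m. Contact area A = π·d²/4 = π·(0.003315 m)²/4 = 8.631e-06 m².
Convert: Depth limit h_lim = 0.01810 mm = 1.810e-05 m.
Restated in SI base units: W = 1135 N, H = 1.517e+09 Pa, K = 3.324e-05.
Volume at the limit: V_lim = h_lim·A = 1.810e-05 · 8.631e-06 = 1.562e-10 m³.
Thus life L = V_lim·H/(K·W) = 1.562e-10 · 1.517e+09 / (3.324e-05 · 1135) = 6.282 m.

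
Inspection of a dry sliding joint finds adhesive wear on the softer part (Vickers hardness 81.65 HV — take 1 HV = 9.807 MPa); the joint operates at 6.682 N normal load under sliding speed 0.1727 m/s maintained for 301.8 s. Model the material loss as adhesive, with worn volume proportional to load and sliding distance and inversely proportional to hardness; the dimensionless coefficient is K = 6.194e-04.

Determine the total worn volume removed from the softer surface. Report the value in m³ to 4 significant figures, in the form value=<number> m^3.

value=2.694e-10 m^3

Printed values are rounded — the algebra runs at full precision. Rounded once at the end: four significant figures.
Convert: Distance L = v·t = 0.1727 m/s × 301.8 s = 52.12 m.
Convert: Hardness H = 81.65 HV × 9.807 MPa/HV = 800.7 MPa = 8.007e+08 Pa.
Expressed in SI base units: W = 6.682 N, H = 8.007e+08 Pa, K = 6.194e-04.
The Archard volume V = K·W·L/H = 6.194e-04 · 6.682 · 52.12 / 8.007e+08 = 2.694e-10 m³.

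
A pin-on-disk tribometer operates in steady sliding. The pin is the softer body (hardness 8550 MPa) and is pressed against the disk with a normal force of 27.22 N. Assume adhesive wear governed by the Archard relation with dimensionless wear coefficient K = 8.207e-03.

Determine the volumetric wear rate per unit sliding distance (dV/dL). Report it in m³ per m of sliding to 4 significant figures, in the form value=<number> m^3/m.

Displayed values are rounded — all arithmetic maintains exact precision. Rounded just once: four significant digits.
Convert: Hardness H = 8550 MPa = 8.550e+09 Pa.
Collected in SI base units: W = 27.22 N, H = 8.550e+09 Pa, K = 8.207e-03.
The wear rate dV/dL = K·W/H — distance-free: 8.207e-03 · 27.22 / 8.550e+09 = 2.613e-11 m³/m.

value=2.613e-11 m^3/m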